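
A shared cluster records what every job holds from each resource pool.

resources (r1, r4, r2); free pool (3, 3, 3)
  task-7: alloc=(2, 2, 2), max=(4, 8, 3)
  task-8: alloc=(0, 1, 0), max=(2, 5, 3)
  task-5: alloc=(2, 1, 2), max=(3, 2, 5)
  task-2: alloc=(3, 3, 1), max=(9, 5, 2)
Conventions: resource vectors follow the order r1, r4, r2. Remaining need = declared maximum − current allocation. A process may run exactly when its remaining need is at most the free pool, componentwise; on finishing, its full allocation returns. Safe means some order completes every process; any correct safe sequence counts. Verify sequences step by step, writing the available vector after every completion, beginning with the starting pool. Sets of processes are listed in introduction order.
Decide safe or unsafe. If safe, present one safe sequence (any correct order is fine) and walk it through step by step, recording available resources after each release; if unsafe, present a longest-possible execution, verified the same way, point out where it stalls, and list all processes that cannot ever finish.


The state is UNSAFE.
Key observation: after task-5, task-8 the pool peaks at (5, 5, 5), and each blocked process is short somewhere: task-7 on r4; task-2 on r1.
Going as far as possible: task-5, task-8; after that, nothing fits. Check, step by step:
  pool = (3, 3, 3)
  task-5 needs (1, 1, 3) <= (3, 3, 3) -> finishes; pool += (2, 1, 2) = (5, 4, 5)
  task-8 needs (2, 4, 3) <= (5, 4, 5) -> finishes; pool += (0, 1, 0) = (5, 5, 5)
  blocked: task-7 wants (2, 6, 1), pool (5, 5, 5) — not enough r4
  blocked: task-2 wants (6, 2, 1), pool (5, 5, 5) — not enough r1
Processes that can never finish: task-7 and task-2.


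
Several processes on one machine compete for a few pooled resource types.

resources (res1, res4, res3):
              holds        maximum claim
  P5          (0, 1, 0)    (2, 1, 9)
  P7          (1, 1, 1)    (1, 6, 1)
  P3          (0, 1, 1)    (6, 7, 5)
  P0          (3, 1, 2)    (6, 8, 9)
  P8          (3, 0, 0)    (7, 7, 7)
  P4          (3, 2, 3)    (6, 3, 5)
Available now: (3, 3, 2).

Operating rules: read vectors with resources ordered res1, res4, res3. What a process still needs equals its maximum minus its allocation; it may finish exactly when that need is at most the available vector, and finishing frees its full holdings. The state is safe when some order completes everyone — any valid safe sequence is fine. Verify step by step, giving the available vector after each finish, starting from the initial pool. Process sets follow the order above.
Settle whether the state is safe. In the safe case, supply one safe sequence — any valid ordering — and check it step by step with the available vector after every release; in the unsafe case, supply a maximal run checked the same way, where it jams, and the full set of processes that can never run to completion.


SAFE. One safe sequence: P4, P7, P3, P0, P8, P5.
Key observation: reading the order forward, P4 is the first process whose need (3, 1, 2) meets the free pool (3, 3, 2) exactly on a resource it requests.
Walking it through:
  pool = (3, 3, 2)
  P4: need (3, 1, 2) fits (3, 3, 2); releases (3, 2, 3), pool now (6, 5, 5)
  P7: need (0, 5, 0) fits (6, 5, 5); releases (1, 1, 1), pool now (7, 6, 6)
  P3: need (6, 6, 4) fits (7, 6, 6); releases (0, 1, 1), pool now (7, 7, 7)
  P0: need (3, 7, 7) fits (7, 7, 7); releases (3, 1, 2), pool now (10, 8, 9)
  P8: need (4, 7, 7) fits (10, 8, 9); releases (3, 0, 0), pool now (13, 8, 9)
  P5: need (2, 0, 9) fits (13, 8, 9); releases (0, 1, 0), pool now (13, 9, 9)


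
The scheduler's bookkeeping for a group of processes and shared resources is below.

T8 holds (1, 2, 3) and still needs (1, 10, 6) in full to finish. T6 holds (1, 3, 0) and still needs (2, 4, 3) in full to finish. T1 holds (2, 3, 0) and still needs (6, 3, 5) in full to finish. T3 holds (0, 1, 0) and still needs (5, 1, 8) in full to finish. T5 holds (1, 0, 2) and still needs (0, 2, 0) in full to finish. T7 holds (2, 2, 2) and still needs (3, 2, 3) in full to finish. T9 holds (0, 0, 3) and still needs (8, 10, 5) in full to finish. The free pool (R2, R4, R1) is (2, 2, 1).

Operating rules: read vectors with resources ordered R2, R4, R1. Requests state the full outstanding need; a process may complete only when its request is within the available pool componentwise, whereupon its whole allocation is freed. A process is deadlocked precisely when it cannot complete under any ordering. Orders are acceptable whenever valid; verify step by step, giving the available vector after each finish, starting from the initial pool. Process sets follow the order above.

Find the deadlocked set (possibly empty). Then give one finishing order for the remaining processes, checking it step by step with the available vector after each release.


The deadlocked set is empty.
Key observation: T5 can run right away; the returned allocation unlocks the remaining processes in turn.
The rest can finish in the order T5, T7, T6, T1, T9, T3, T8. Walking it through:
  pool = (2, 2, 1)
  T5 needs (0, 2, 0) <= (2, 2, 1) -> finishes; pool += (1, 0, 2) = (3, 2, 3)
  T7 needs (3, 2, 3) <= (3, 2, 3) -> finishes; pool += (2, 2, 2) = (5, 4, 5)
  T6 needs (2, 4, 3) <= (5, 4, 5) -> finishes; pool += (1, 3, 0) = (6, 7, 5)
  T1 needs (6, 3, 5) <= (6, 7, 5) -> finishes; pool += (2, 3, 0) = (8, 10, 5)
  T9 needs (8, 10, 5) <= (8, 10, 5) -> finishes; pool += (0, 0, 3) = (8, 10, 8)
  T3 needs (5, 1, 8) <= (8, 10, 8) -> finishes; pool += (0, 1, 0) = (8, 11, 8)
  T8 needs (1, 10, 6) <= (8, 11, 8) -> finishes; pool += (1, 2, 3) = (9, 13, 11)


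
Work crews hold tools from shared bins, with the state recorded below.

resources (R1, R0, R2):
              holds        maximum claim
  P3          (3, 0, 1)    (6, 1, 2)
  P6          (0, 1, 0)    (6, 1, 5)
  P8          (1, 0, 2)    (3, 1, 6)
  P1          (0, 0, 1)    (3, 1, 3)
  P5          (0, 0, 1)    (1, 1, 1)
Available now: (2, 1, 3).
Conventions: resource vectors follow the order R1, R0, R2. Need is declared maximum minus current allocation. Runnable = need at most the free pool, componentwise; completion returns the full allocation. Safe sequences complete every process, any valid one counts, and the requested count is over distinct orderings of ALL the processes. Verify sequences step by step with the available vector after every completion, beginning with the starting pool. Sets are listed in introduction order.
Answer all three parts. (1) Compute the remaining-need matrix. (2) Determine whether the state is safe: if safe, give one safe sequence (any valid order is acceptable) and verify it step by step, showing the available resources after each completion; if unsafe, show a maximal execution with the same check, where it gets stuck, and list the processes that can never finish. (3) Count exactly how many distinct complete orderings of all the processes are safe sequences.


(1) Need matrix, components ordered R1, R0, R2:
  P3: (3, 1, 1)
  P6: (6, 0, 5)
  P8: (2, 1, 4)
  P1: (3, 1, 2)
  P5: (1, 1, 0)
(2) SAFE. One safe sequence: P5, P8, P1, P3, P6.
Key observation: the first exact fit in this order is P5 — it needs (1, 1, 0) with (2, 1, 3) free, meeting a requested resource to the last unit.
Verifying each step:
  pool = (2, 1, 3)
  P5 needs (1, 1, 0) <= (2, 1, 3) -> finishes; pool += (0, 0, 1) = (2, 1, 4)
  P8 needs (2, 1, 4) <= (2, 1, 4) -> finishes; pool += (1, 0, 2) = (3, 1, 6)
  P1 needs (3, 1, 2) <= (3, 1, 6) -> finishes; pool += (0, 0, 1) = (3, 1, 7)
  P3 needs (3, 1, 1) <= (3, 1, 7) -> finishes; pool += (3, 0, 1) = (6, 1, 8)
  P6 needs (6, 0, 5) <= (6, 1, 8) -> finishes; pool += (0, 1, 0) = (6, 2, 8)
(3) Exactly 3 of the possible complete orderings are safe sequences.


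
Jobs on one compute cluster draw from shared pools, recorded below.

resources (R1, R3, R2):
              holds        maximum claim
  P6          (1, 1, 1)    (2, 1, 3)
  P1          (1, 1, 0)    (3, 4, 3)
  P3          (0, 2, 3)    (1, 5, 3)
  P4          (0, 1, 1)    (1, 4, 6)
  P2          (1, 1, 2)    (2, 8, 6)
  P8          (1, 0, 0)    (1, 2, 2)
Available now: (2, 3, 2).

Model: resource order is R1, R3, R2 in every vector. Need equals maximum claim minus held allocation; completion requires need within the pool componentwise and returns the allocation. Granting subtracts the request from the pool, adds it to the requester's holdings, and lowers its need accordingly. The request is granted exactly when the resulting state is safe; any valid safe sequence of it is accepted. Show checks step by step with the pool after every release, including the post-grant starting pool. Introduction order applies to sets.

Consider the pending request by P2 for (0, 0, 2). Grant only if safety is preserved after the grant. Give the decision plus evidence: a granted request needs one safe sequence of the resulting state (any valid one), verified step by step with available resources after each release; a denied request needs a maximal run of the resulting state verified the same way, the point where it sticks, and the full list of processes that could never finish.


GRANT: granting preserves safety; a valid post-grant sequence is P3, P6, P1, P2, P4, P8.
Key observation: after the grant the pool drops to (2, 3, 0), which still lets P3 finish first and unwind the rest.
Check on the post-grant state, step by step:
  pool = (2, 3, 0)
  P3 needs (1, 3, 0) <= (2, 3, 0) -> finishes; pool += (0, 2, 3) = (2, 5, 3)
  P6 needs (1, 0, 2) <= (2, 5, 3) -> finishes; pool += (1, 1, 1) = (3, 6, 4)
  P1 needs (2, 3, 3) <= (3, 6, 4) -> finishes; pool += (1, 1, 0) = (4, 7, 4)
  P2 needs (1, 7, 2) <= (4, 7, 4) -> finishes; pool += (1, 1, 4) = (5, 8, 8)
  P4 needs (1, 3, 5) <= (5, 8, 8) -> finishes; pool += (0, 1, 1) = (5, 9, 9)
  P8 needs (0, 2, 2) <= (5, 9, 9) -> finishes; pool += (1, 0, 0) = (6, 9, 9)


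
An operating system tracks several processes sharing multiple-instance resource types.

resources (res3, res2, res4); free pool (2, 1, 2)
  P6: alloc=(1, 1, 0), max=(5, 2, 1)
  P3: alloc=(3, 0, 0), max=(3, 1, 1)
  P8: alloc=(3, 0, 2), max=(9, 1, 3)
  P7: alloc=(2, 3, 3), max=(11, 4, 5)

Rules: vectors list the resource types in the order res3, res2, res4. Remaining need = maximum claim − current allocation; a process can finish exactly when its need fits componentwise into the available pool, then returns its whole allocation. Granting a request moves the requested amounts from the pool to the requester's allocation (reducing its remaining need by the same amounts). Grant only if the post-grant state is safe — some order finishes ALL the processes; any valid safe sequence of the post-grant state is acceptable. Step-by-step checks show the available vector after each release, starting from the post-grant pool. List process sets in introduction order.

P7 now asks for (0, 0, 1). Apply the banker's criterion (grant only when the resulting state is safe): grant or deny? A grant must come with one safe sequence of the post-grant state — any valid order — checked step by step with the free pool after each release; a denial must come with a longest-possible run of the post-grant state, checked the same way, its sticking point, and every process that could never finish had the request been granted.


GRANT: granting preserves safety; a valid post-grant sequence is P3, P6, P8, P7.
Key observation: even at the reduced pool (2, 1, 1), P3 fits immediately, so safety survives the grant.
Step-by-step check of the post-grant state:
  pool = (2, 1, 1)
  P3 needs (0, 1, 1) <= (2, 1, 1) -> finishes; pool += (3, 0, 0) = (5, 1, 1)
  P6 needs (4, 1, 1) <= (5, 1, 1) -> finishes; pool += (1, 1, 0) = (6, 2, 1)
  P8 needs (6, 1, 1) <= (6, 2, 1) -> finishes; pool += (3, 0, 2) = (9, 2, 3)
  P7 needs (9, 1, 1) <= (9, 2, 3) -> finishes; pool += (2, 3, 4) = (11, 5, 7)


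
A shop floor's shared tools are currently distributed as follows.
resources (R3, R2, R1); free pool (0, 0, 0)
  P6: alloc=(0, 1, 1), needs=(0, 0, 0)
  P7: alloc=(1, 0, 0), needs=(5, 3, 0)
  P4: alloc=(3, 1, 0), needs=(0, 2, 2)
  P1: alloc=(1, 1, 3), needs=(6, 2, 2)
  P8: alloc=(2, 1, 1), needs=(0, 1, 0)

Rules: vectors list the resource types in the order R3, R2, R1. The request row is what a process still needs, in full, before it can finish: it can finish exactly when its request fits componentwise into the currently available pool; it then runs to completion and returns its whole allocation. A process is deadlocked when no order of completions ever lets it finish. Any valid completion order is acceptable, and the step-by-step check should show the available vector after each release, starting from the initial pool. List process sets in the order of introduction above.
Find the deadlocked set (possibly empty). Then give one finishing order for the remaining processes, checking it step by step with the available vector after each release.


No process is deadlocked.
Key observation: beginning at P6, releases accumulate fast enough that every process eventually fits.
The rest can finish in the order P6, P8, P4, P7, P1. Check, step by step:
  pool = (0, 0, 0)
  run P6 (needs (0, 0, 0), free (0, 0, 0)); after release of (0, 1, 1) the pool is (0, 1, 1)
  run P8 (needs (0, 1, 0), free (0, 1, 1)); after release of (2, 1, 1) the pool is (2, 2, 2)
  run P4 (needs (0, 2, 2), free (2, 2, 2)); after release of (3, 1, 0) the pool is (5, 3, 2)
  run P7 (needs (5, 3, 0), free (5, 3, 2)); after release of (1, 0, 0) the pool is (6, 3, 2)
  run P1 (needs (6, 2, 2), free (6, 3, 2)); after release of (1, 1, 3) the pool is (7, 4, 5)


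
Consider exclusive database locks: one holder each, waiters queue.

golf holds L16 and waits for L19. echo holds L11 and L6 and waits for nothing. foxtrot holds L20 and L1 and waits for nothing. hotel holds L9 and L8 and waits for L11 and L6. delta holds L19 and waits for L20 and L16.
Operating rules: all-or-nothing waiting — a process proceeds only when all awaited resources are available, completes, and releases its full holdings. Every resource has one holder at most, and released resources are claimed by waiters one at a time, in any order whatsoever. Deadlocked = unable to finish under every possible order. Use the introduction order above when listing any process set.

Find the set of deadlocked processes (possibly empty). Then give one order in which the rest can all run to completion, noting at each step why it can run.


The deadlocked set is golf and delta.
Key observation: the wait chain closes on itself along golf -> delta -> golf; no other process is dragged down with it.
The rest can finish in the order echo, hotel, foxtrot.
Step-by-step check:
  run echo (it waits on nothing); releases L11 and L6
  hotel waits on L11 and L6 — all released -> runs and releases L9 and L8
  run foxtrot (it waits on nothing); releases L20 and L1


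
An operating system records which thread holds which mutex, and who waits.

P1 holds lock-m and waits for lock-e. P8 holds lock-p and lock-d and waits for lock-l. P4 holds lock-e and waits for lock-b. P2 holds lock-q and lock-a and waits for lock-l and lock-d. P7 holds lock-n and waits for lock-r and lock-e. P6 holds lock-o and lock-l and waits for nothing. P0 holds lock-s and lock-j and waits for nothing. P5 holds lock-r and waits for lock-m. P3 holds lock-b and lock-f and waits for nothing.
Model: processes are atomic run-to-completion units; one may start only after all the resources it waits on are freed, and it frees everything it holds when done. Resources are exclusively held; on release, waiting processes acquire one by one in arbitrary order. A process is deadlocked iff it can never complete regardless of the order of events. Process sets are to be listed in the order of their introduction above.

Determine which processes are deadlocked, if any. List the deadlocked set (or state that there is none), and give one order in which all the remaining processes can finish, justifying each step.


Nothing here is deadlocked.
Key observation: the wait relation is loop-free; peeling off processes with no waits unwinds the whole state.
One completion order for the rest: P3, P4, P6, P8, P0, P1, P2, P5, P7.
Check, step by step:
  run P3 (it waits on nothing); releases lock-b and lock-f
  run P4 (all its waits — lock-b — are resolved); releases lock-e
  run P6 (it waits on nothing); releases lock-o and lock-l
  run P8 (all its waits — lock-l — are resolved); releases lock-p and lock-d
  run P0 (it waits on nothing); releases lock-s and lock-j
  run P1 (all its waits — lock-e — are resolved); releases lock-m
  run P2 (all its waits — lock-l and lock-d — are resolved); releases lock-q and lock-a
  run P5 (all its waits — lock-m — are resolved); releases lock-r
  run P7 (all its waits — lock-r and lock-e — are resolved); releases lock-n


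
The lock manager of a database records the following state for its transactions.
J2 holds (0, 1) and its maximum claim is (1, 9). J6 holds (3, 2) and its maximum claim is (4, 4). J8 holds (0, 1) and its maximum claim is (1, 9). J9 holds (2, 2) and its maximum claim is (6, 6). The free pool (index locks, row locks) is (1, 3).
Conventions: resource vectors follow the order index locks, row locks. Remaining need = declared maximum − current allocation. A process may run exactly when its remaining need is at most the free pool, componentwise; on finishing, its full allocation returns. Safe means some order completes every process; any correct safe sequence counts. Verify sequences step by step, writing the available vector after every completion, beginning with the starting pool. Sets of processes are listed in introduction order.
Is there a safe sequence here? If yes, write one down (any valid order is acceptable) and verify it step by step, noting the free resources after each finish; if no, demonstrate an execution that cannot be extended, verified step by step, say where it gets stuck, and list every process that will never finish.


The state is UNSAFE.
Key observation: even finishing J6, J9 leaves just (6, 7) free — too little row locks for any of the remaining processes.
The run J6, J9 cannot be extended any further. Check, step by step:
  pool = (1, 3)
  J6: need (1, 2) fits (1, 3); releases (3, 2), pool now (4, 5)
  J9: need (4, 4) fits (4, 5); releases (2, 2), pool now (6, 7)
  blocked: J2 wants (1, 8), pool (6, 7) — not enough row locks
  blocked: J8 wants (1, 8), pool (6, 7) — not enough row locks
Never able to finish: J2 and J8.


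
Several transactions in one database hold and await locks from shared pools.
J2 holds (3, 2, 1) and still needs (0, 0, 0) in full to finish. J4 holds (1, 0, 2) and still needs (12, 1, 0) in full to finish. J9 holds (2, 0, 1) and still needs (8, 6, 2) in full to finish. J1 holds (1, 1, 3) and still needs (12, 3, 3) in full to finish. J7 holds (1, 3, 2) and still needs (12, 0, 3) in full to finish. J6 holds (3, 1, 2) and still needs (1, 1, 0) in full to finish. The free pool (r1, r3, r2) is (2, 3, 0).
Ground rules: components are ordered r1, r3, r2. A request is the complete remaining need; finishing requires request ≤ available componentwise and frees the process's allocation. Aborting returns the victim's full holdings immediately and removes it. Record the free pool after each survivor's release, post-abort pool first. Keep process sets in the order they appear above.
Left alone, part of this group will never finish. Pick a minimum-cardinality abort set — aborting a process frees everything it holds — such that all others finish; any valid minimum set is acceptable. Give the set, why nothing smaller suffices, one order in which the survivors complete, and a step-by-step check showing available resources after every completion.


The answer: abort J4 and J1.
Key observation: J7 had no path to completion before; after the abort of J4 and J1 ((2, 1, 5) returned), step 4 is where it fits.
Why nothing smaller works — every single abort fails: J2 alone leaves J4 blocked (short on r1); J4 alone leaves J1 blocked (short on r1); J9 alone leaves J4 blocked (short on r1); J1 alone leaves J4 blocked (short on r1); J7 alone leaves J4 blocked (short on r1); J6 alone leaves J4 blocked (short on r1).
The survivors complete as J6, J2, J9, J7. Verifying each step (starting from the post-abort pool):
  pool = (4, 4, 5)
  run J6 (needs (1, 1, 0), free (4, 4, 5)); after release of (3, 1, 2) the pool is (7, 5, 7)
  run J2 (needs (0, 0, 0), free (7, 5, 7)); after release of (3, 2, 1) the pool is (10, 7, 8)
  run J9 (needs (8, 6, 2), free (10, 7, 8)); after release of (2, 0, 1) the pool is (12, 7, 9)
  run J7 (needs (12, 0, 3), free (12, 7, 9)); after release of (1, 3, 2) the pool is (13, 10, 11)


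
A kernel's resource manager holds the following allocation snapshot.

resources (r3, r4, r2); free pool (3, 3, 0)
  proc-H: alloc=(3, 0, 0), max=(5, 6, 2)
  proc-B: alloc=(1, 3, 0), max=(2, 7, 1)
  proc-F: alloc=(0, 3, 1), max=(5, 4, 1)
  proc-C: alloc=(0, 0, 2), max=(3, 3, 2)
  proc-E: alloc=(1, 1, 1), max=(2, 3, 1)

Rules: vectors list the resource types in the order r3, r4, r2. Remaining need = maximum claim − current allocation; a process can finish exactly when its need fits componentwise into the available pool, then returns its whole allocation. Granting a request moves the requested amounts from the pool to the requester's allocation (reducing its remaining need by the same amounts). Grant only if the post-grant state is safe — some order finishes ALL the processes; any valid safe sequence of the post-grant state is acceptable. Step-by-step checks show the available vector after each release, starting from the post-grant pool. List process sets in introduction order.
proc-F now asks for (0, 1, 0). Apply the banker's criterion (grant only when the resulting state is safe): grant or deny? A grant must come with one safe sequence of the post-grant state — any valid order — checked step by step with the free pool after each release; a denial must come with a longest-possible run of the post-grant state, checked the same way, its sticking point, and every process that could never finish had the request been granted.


DENY. Granting would leave the state unsafe.
Key observation: after proc-E, proc-C the pool peaks at (4, 3, 3), and each blocked process is short somewhere: proc-H on r4; proc-B on r4; proc-F on r3.
On the post-grant state, proc-E, proc-C is a maximal run — nothing extends it. Walking it through:
  pool = (3, 2, 0)
  run proc-E (needs (1, 2, 0), free (3, 2, 0)); after release of (1, 1, 1) the pool is (4, 3, 1)
  run proc-C (needs (3, 3, 0), free (4, 3, 1)); after release of (0, 0, 2) the pool is (4, 3, 3)
  proc-H still needs (2, 6, 2) but only (4, 3, 3) is free — short on r4
  proc-B still needs (1, 4, 1) but only (4, 3, 3) is free — short on r4
  proc-F still needs (5, 0, 0) but only (4, 3, 3) is free — short on r3
Had the request been granted, proc-H, proc-B and proc-F could never finish.


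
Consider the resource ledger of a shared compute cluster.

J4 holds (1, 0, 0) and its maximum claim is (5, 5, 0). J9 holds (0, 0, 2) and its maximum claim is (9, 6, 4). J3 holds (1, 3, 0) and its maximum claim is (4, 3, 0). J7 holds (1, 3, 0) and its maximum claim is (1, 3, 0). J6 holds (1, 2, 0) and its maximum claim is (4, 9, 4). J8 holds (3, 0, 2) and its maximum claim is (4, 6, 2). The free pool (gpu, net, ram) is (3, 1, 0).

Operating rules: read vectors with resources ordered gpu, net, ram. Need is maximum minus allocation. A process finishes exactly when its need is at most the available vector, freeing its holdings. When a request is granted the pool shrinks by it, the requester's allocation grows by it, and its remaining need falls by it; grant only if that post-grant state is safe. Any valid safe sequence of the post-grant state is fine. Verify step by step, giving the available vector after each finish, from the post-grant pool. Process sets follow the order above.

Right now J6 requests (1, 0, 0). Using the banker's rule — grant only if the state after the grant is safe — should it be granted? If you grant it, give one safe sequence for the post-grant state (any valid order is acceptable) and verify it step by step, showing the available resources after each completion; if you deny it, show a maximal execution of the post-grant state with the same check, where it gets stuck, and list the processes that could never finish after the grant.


DENY: after the grant no complete ordering would exist.
Key observation: after J7, J3, J8, J4 the pool peaks at (8, 7, 2), and each blocked process is short somewhere: J9 on gpu; J6 on ram.
On the post-grant state, J7, J3, J8, J4 is a maximal run — nothing extends it. Step-by-step check:
  pool = (2, 1, 0)
  J7: need (0, 0, 0) fits (2, 1, 0); releases (1, 3, 0), pool now (3, 4, 0)
  J3: need (3, 0, 0) fits (3, 4, 0); releases (1, 3, 0), pool now (4, 7, 0)
  J8: need (1, 6, 0) fits (4, 7, 0); releases (3, 0, 2), pool now (7, 7, 2)
  J4: need (4, 5, 0) fits (7, 7, 2); releases (1, 0, 0), pool now (8, 7, 2)
  J9 still needs (9, 6, 2) but only (8, 7, 2) is free — short on gpu
  J6 still needs (2, 7, 4) but only (8, 7, 2) is free — short on ram
Post-grant, the permanently blocked set is J9 and J6.


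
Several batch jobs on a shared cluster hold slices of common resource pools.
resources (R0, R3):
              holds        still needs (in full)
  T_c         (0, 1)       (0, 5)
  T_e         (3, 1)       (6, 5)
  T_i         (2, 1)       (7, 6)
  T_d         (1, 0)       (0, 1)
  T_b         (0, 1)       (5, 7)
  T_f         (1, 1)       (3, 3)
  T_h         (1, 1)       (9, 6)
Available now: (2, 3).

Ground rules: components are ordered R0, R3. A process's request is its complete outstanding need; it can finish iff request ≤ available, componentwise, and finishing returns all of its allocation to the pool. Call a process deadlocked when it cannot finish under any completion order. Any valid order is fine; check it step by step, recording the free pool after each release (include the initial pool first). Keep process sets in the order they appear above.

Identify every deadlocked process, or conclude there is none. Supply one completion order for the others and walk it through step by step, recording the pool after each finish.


Deadlocked: T_c, T_e, T_i, T_b and T_h.
Key observation: the pool after T_d, T_f is (4, 4); every surviving request exceeds it in R3, so progress ends there.
A valid finishing order for the others: T_d, T_f. Verifying each step:
  pool = (2, 3)
  run T_d (needs (0, 1), free (2, 3)); after release of (1, 0) the pool is (3, 3)
  run T_f (needs (3, 3), free (3, 3)); after release of (1, 1) the pool is (4, 4)
The stuck group stays short no matter what:
  blocked: T_c wants (0, 5), pool (4, 4) — not enough R3
  blocked: T_e wants (6, 5), pool (4, 4) — not enough R0 and R3
  blocked: T_i wants (7, 6), pool (4, 4) — not enough R0 and R3
  blocked: T_b wants (5, 7), pool (4, 4) — not enough R0 and R3
  blocked: T_h wants (9, 6), pool (4, 4) — not enough R0 and R3


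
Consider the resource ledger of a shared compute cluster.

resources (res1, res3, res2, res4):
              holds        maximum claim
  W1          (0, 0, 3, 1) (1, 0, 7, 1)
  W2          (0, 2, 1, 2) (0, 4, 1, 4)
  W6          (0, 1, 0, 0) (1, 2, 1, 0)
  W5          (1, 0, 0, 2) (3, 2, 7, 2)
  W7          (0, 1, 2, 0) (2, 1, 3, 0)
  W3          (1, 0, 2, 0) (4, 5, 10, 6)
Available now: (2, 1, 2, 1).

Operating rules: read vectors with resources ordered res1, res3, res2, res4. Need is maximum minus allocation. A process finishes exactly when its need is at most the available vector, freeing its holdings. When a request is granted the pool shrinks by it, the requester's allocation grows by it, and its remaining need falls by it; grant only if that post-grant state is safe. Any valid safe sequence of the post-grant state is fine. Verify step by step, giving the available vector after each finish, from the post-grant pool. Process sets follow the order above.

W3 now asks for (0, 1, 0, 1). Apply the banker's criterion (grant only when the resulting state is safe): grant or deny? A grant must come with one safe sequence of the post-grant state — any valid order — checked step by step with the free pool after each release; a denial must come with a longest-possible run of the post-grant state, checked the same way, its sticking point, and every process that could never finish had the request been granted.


GRANT. The post-grant state is safe; one safe sequence: W7, W1, W6, W5, W2, W3.
Key observation: (2, 0, 2, 0) free after granting still covers W7 first, and each release covers the next.
Step-by-step check of the post-grant state:
  pool = (2, 0, 2, 0)
  run W7 (needs (2, 0, 1, 0), free (2, 0, 2, 0)); after release of (0, 1, 2, 0) the pool is (2, 1, 4, 0)
  run W1 (needs (1, 0, 4, 0), free (2, 1, 4, 0)); after release of (0, 0, 3, 1) the pool is (2, 1, 7, 1)
  run W6 (needs (1, 1, 1, 0), free (2, 1, 7, 1)); after release of (0, 1, 0, 0) the pool is (2, 2, 7, 1)
  run W5 (needs (2, 2, 7, 0), free (2, 2, 7, 1)); after release of (1, 0, 0, 2) the pool is (3, 2, 7, 3)
  run W2 (needs (0, 2, 0, 2), free (3, 2, 7, 3)); after release of (0, 2, 1, 2) the pool is (3, 4, 8, 5)
  run W3 (needs (3, 4, 8, 5), free (3, 4, 8, 5)); after release of (1, 1, 2, 1) the pool is (4, 5, 10, 6)


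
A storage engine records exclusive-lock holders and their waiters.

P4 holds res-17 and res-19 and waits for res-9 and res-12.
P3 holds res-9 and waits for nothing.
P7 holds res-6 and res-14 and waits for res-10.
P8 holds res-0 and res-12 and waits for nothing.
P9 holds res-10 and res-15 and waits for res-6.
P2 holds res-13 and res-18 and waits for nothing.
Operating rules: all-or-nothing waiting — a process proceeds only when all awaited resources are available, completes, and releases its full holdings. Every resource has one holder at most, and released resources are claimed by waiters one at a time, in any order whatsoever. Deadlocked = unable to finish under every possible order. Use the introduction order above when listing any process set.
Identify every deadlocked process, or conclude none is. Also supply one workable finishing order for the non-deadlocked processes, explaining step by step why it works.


Deadlocked set: P7 and P9.
Key observation: P7 -> P9 -> P7 is a circular wait — nothing in it can go first; no other process is dragged down with it.
The rest can finish in the order P3, P2, P8, P4.
Check, step by step:
  P3 waits on nothing -> runs at once and releases res-9
  P2 waits on nothing -> runs at once and releases res-13 and res-18
  P8 waits on nothing -> runs at once and releases res-0 and res-12
  P4: everything it awaited (res-9 and res-12) is free; runs, freeing res-17 and res-19


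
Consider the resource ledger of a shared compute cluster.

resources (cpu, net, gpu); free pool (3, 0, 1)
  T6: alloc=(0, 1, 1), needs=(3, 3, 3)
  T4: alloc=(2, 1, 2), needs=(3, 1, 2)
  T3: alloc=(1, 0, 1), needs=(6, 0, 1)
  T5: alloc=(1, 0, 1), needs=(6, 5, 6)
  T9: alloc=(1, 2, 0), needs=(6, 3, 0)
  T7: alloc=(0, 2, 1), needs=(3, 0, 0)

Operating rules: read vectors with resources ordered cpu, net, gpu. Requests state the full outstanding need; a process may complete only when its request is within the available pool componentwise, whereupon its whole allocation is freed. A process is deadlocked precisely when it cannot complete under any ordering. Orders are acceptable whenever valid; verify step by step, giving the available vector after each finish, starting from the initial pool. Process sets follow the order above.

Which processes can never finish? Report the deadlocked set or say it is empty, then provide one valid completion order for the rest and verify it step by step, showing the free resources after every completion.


Deadlocked set: T3, T5 and T9.
Key observation: no order helps: past T7, T4, T6, the free pool tops out at (5, 4, 5), below what each blocked process needs in cpu.
One completion order for the rest: T7, T4, T6. Walking it through:
  pool = (3, 0, 1)
  T7: need (3, 0, 0) fits (3, 0, 1); releases (0, 2, 1), pool now (3, 2, 2)
  T4: need (3, 1, 2) fits (3, 2, 2); releases (2, 1, 2), pool now (5, 3, 4)
  T6: need (3, 3, 3) fits (5, 3, 4); releases (0, 1, 1), pool now (5, 4, 5)
None of the blocked processes ever fits:
  T3 still needs (6, 0, 1) but only (5, 4, 5) is free — short on cpu
  T5 still needs (6, 5, 6) but only (5, 4, 5) is free — short on cpu, net and gpu
  T9 still needs (6, 3, 0) but only (5, 4, 5) is free — short on cpu


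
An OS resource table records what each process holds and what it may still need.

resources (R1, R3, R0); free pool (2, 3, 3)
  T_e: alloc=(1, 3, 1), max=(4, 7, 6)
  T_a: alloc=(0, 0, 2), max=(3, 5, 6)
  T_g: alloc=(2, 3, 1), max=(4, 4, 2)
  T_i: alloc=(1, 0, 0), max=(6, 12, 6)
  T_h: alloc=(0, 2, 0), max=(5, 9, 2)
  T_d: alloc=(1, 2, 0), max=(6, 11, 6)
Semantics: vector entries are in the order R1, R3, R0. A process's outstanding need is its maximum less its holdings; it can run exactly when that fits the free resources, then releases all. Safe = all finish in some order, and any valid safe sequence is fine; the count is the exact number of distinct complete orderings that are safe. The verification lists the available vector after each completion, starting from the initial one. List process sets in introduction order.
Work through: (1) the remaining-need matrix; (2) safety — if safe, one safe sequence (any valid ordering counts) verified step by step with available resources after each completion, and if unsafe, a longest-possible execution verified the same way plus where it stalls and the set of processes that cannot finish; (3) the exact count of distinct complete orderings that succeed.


(1) Outstanding need per process (order R1, R3, R0):
  T_e: (3, 4, 5)
  T_a: (3, 5, 4)
  T_g: (2, 1, 1)
  T_i: (5, 12, 6)
  T_h: (5, 7, 2)
  T_d: (5, 9, 6)
(2) SAFE, for example via the order T_g, T_a, T_e, T_h, T_d, T_i.
Key observation: reading the order forward, T_g is the first process whose need (2, 1, 1) meets the free pool (2, 3, 3) exactly on a resource it requests.
Step-by-step check:
  pool = (2, 3, 3)
  T_g: need (2, 1, 1) fits (2, 3, 3); releases (2, 3, 1), pool now (4, 6, 4)
  T_a: need (3, 5, 4) fits (4, 6, 4); releases (0, 0, 2), pool now (4, 6, 6)
  T_e: need (3, 4, 5) fits (4, 6, 6); releases (1, 3, 1), pool now (5, 9, 7)
  T_h: need (5, 7, 2) fits (5, 9, 7); releases (0, 2, 0), pool now (5, 11, 7)
  T_d: need (5, 9, 6) fits (5, 11, 7); releases (1, 2, 0), pool now (6, 13, 7)
  T_i: need (5, 12, 6) fits (6, 13, 7); releases (1, 0, 0), pool now (7, 13, 7)
(3) Exactly 2 of the possible complete orderings are safe sequences.


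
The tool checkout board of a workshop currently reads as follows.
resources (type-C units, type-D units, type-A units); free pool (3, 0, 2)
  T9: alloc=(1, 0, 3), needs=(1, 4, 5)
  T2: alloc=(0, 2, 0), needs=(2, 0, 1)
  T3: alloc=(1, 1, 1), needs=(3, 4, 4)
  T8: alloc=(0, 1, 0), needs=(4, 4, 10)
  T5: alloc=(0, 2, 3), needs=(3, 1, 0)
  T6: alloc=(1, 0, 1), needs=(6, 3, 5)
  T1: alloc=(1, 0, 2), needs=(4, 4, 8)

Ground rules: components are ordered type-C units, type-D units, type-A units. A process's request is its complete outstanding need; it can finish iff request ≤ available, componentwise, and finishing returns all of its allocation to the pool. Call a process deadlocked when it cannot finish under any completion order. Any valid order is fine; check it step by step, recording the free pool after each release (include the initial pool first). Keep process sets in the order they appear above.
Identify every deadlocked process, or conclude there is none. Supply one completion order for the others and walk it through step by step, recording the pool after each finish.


The deadlocked set is empty.
Key observation: T2 can run right away; the returned allocation unlocks the remaining processes in turn.
One completion order for the rest: T2, T5, T9, T1, T3, T6, T8. Check, step by step:
  pool = (3, 0, 2)
  T2 needs (2, 0, 1) <= (3, 0, 2) -> finishes; pool += (0, 2, 0) = (3, 2, 2)
  T5 needs (3, 1, 0) <= (3, 2, 2) -> finishes; pool += (0, 2, 3) = (3, 4, 5)
  T9 needs (1, 4, 5) <= (3, 4, 5) -> finishes; pool += (1, 0, 3) = (4, 4, 8)
  T1 needs (4, 4, 8) <= (4, 4, 8) -> finishes; pool += (1, 0, 2) = (5, 4, 10)
  T3 needs (3, 4, 4) <= (5, 4, 10) -> finishes; pool += (1, 1, 1) = (6, 5, 11)
  T6 needs (6, 3, 5) <= (6, 5, 11) -> finishes; pool += (1, 0, 1) = (7, 5, 12)
  T8 needs (4, 4, 10) <= (7, 5, 12) -> finishes; pool += (0, 1, 0) = (7, 6, 12)


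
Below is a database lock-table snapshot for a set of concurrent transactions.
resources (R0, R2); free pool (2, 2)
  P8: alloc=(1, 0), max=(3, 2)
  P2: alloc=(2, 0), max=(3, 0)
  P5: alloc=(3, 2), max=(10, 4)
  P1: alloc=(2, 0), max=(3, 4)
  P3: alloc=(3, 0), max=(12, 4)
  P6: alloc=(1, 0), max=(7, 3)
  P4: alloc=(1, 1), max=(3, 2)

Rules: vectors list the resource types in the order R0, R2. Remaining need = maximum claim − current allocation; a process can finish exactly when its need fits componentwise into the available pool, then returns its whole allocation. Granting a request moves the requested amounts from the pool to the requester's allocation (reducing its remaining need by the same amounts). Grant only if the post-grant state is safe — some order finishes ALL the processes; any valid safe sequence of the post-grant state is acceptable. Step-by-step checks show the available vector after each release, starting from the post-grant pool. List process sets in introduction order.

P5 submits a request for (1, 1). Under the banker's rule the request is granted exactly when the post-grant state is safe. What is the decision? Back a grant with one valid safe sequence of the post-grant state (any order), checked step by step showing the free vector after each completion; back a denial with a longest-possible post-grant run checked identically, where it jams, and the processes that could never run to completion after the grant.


DENY. Granting would leave the state unsafe.
Key observation: after P2, P4, P8 the pool peaks at (5, 2), and each blocked process is short somewhere: P5 on R0; P1 on R2; P3 on R0, R2; P6 on R0, R2.
After a pretend grant, a maximal execution: P2, P4, P8 — then nothing else fits. Walking it through:
  pool = (1, 1)
  run P2 (needs (1, 0), free (1, 1)); after release of (2, 0) the pool is (3, 1)
  run P4 (needs (2, 1), free (3, 1)); after release of (1, 1) the pool is (4, 2)
  run P8 (needs (2, 2), free (4, 2)); after release of (1, 0) the pool is (5, 2)
  P5 cannot run: need (6, 1) vs free (5, 2) (insufficient R0)
  P1 cannot run: need (1, 4) vs free (5, 2) (insufficient R2)
  P3 cannot run: need (9, 4) vs free (5, 2) (insufficient R0 and R2)
  P6 cannot run: need (6, 3) vs free (5, 2) (insufficient R0 and R2)
Processes that could never finish after the grant: P5, P1, P3 and P6.


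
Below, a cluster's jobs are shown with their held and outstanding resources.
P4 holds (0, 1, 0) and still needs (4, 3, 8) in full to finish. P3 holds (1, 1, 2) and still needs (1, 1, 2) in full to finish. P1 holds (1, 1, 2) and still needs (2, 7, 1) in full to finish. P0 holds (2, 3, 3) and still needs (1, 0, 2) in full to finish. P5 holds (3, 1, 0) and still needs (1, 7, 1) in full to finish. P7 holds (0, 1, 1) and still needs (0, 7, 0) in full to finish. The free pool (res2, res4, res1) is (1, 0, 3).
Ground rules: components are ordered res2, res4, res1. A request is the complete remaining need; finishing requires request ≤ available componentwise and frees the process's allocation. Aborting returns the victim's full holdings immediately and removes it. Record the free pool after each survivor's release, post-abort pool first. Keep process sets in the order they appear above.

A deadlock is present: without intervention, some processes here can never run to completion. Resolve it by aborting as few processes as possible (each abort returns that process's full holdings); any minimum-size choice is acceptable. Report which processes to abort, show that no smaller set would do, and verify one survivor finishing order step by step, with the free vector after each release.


Minimum abort set: P1 and P5.
Key observation: aborting P1 and P5 returns (4, 2, 2), and P7 — hopeless before — runs at step 4 with the returned capacity in the pool.
Why nothing smaller works — every single abort fails: P4 alone leaves P1 blocked (short on res4); P3 alone leaves P1 blocked (short on res4); P1 alone leaves P5 blocked (short on res4); P0 alone leaves P1 blocked (short on res4); P5 alone leaves P1 blocked (short on res4); P7 alone leaves P1 blocked (short on res4).
The survivors complete as P0, P3, P4, P7. Check, step by step (starting from the post-abort pool):
  pool = (5, 2, 5)
  P0: need (1, 0, 2) fits (5, 2, 5); releases (2, 3, 3), pool now (7, 5, 8)
  P3: need (1, 1, 2) fits (7, 5, 8); releases (1, 1, 2), pool now (8, 6, 10)
  P4: need (4, 3, 8) fits (8, 6, 10); releases (0, 1, 0), pool now (8, 7, 10)
  P7: need (0, 7, 0) fits (8, 7, 10); releases (0, 1, 1), pool now (8, 8, 11)
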